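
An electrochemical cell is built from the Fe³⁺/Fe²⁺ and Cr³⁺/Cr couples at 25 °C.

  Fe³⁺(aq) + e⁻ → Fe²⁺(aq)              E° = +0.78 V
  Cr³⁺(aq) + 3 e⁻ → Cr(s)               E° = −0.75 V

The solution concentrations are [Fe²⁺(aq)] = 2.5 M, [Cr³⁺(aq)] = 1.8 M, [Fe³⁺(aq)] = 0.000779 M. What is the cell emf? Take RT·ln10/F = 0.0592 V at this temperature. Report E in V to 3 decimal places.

Since E°(Fe³⁺/Fe²⁺) > E°(Cr³⁺/Cr), Fe³⁺/Fe²⁺ serves as the cathode.
E°cell = +0.78 − (−0.75) = +1.53 V, with n = 3 electrons transferred.
The balanced reaction is 3 Fe³⁺(aq) + Cr(s) → 3 Fe²⁺(aq) + Cr³⁺(aq), so Q = ([Fe²⁺(aq)]^3·[Cr³⁺(aq)]) / [Fe³⁺(aq)]^3 = 5.95×10^10 and log Q = 10.774.
E = E° − (0.0592/n)·log Q = +1.53 − (0.0592/3)(10.774) = +1.317 V.

+1.317 V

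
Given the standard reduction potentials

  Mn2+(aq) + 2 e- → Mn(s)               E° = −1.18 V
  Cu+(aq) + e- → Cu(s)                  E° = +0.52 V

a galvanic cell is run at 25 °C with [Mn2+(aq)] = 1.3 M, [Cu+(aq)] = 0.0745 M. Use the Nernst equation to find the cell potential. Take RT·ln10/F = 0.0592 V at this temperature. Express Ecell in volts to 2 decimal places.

+1.63 V

The Cu⁺/Cu couple has the more positive E°, so it is the cathode; Mn²⁺/Mn is the anode.
The standard potential is +0.52 − (−1.18) = +1.70 V and the balanced reaction transfers n = 2 electrons.
The balanced reaction is 2 Cu+(aq) + Mn(s) → 2 Cu(s) + Mn2+(aq), so Q = [Mn2+(aq)] / [Cu+(aq)]^2 = 234 and log Q = 2.370.
Applying E = E° − (RT ln10/nF)·log Q gives +1.70 − (0.0592/2)(2.370) = +1.63 V.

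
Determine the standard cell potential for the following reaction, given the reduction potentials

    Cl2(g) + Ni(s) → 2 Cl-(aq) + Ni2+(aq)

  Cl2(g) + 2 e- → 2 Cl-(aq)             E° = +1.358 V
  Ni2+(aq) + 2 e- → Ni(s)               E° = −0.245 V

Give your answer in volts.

Cl2(g) gains electrons, so the Cl₂/Cl⁻ couple is the cathode; the Ni²⁺/Ni couple is the anode.
E°cell = E°(cathode) − E°(anode) = +1.358 − (−0.245) = +1.603 V.

+1.603 V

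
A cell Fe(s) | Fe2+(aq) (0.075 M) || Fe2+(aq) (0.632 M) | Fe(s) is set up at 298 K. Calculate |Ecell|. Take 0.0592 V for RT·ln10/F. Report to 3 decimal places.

For a concentration cell E°cell = 0, since both electrodes use the same couple.
The compartment with the higher Fe2+(aq) concentration (0.632 M) acts as the cathode; ions are reduced there and produced at the dilute (0.075 M) anode.
With n = 2, Ecell = −(0.0592/2)·log([dilute]/[conc]) = −(0.0592/2)·log(0.075/0.632) = +0.027 V.

0.027 V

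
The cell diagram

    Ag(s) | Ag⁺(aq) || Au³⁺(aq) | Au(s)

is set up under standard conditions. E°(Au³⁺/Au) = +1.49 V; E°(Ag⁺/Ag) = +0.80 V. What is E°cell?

+0.69 V

By convention the left-hand electrode in cell notation is the anode (oxidation) and the right-hand electrode is the cathode (reduction).
E°cell = E°(right) − E°(left) = +1.49 − (+0.80) = +0.69 V.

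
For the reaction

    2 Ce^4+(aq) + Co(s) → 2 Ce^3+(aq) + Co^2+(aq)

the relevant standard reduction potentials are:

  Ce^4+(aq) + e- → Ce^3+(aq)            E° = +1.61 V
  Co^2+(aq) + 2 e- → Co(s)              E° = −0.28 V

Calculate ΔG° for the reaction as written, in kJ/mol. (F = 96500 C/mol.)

In the reaction as written Ce^4+(aq) is reduced, so the Ce⁴⁺/Ce³⁺ couple is the cathode and Co²⁺/Co is the anode.
E°cell = +1.61 − (−0.28) = +1.89 V; balancing electrons gives n = 2.
ΔG° = −nFE°cell = −(2)(96500)(+1.89) J/mol = −365 kJ/mol.

−365 kJ/mol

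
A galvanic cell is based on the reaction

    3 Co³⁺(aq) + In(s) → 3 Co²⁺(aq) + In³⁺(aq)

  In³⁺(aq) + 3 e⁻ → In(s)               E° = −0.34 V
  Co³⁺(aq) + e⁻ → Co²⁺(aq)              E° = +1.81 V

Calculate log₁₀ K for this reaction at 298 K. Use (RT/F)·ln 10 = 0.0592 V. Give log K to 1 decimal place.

log K = 109.0

The Co³⁺/Co²⁺ couple is reduced (cathode); E°cell = +1.81 − (−0.34) = +2.15 V with n = 3.
At equilibrium E = 0, so log K = nE°cell / 0.0592 = (3)(+2.15) / 0.0592 = 109.0.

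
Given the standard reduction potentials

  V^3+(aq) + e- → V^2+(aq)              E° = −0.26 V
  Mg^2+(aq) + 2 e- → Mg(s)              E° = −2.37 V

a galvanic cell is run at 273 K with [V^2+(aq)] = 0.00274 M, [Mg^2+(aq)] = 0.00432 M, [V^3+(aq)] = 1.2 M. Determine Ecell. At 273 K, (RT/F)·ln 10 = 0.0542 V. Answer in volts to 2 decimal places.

+2.32 V

V³⁺/V²⁺ is reduced (cathode, E° = −0.26 V) and Mg²⁺/Mg is oxidized (anode).
E°cell = −0.26 − (−2.37) = +2.11 V, with n = 2 electrons transferred.
For the overall reaction 2 V^3+(aq) + Mg(s) → 2 V^2+(aq) + Mg^2+(aq), Q = ([V^2+(aq)]^2·[Mg^2+(aq)]) / [V^3+(aq)]^2 = 2.25×10^−8, giving log Q = −7.647.
By the Nernst equation, E = +2.11 − (0.0542/2)·(−7.647) = +2.32 V.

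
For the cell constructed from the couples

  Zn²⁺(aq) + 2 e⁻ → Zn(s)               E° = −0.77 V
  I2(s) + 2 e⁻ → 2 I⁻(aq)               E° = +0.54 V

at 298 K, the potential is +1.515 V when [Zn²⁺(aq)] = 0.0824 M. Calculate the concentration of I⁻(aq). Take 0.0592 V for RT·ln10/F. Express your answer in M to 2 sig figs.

0.0012 M

The I₂/I⁻ couple has the larger reduction potential, so it is the cathode: E°cell = +0.54 − (−0.77) = +1.31 V and n = 2.
Rearranging E = E° − (0.0592/n)·log Q gives log Q = 2(+1.31 − (+1.515))/0.0592 = −6.926.
For I2(s) + Zn(s) → 2 I⁻(aq) + Zn²⁺(aq), the reaction quotient is Q = [I⁻(aq)]^2·[Zn²⁺(aq)].
Substituting the known concentrations and solving, log [I⁻(aq)] = −2.921 and [I⁻(aq)] = 0.0012 M.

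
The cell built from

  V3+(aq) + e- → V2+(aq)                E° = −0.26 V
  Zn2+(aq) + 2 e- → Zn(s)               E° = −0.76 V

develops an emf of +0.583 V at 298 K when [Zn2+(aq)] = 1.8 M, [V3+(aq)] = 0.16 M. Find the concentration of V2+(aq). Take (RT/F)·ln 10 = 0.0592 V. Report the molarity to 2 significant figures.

0.0047 M

With V³⁺/V²⁺ at the cathode and Zn²⁺/Zn at the anode, E°cell = −0.26 − (−0.76) = +0.50 V (n = 2).
Since E = E° − (0.0592/n)·log Q, log Q = n(E° − E)/0.0592 = −2.804.
For 2 V3+(aq) + Zn(s) → 2 V2+(aq) + Zn2+(aq), the reaction quotient is Q = ([V2+(aq)]^2·[Zn2+(aq)]) / [V3+(aq)]^2.
Isolating [V2+(aq)] in Q = 10^{−2.804} yields log [V2+(aq)] = −2.326, i.e. 0.0047 M.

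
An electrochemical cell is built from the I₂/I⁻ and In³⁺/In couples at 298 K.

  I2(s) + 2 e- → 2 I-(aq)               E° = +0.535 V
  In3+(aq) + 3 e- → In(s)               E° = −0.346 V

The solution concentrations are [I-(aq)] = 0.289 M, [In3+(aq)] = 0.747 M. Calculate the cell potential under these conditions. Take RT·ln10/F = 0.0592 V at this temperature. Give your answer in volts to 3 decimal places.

The I₂/I⁻ couple has the more positive E°, so it is the cathode; In³⁺/In is the anode.
E°cell = E°cat − E°an = +0.535 − (−0.346) = +0.881 V; n = 6.
For the overall reaction 3 I2(s) + 2 In(s) → 6 I-(aq) + 2 In3+(aq), Q = [I-(aq)]^6·[In3+(aq)]^2 = 0.000325, giving log Q = −3.488.
E = E° − (0.0592/n)·log Q = +0.881 − (0.0592/6)(−3.488) = +0.915 V.

+0.915 V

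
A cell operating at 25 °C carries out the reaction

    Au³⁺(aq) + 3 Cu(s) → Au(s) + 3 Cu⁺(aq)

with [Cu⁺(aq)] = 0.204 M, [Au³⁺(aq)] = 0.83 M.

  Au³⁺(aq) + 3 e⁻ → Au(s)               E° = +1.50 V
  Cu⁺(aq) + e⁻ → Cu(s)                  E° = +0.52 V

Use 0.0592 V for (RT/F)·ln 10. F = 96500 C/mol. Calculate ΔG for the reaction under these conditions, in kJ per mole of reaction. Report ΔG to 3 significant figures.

The standard cell potential is +1.50 − (+0.52) = +0.98 V, with n = 3 electrons in the balanced equation.
Q = [Cu⁺(aq)]^3 / [Au³⁺(aq)] = 0.0102, so log Q = −1.990 and E = +0.98 − (0.0592/3)(−1.990) = +1.0193 V.
Then ΔG = −nFE = −3 × 96500 × +1.0193 J/mol = −295 kJ/mol.

−295 kJ/mol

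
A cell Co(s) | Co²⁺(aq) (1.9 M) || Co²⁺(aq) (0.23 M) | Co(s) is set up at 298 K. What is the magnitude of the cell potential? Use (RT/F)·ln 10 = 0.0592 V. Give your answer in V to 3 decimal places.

0.027 V

For a concentration cell E°cell = 0, since both electrodes use the same couple.
The compartment with the higher Co²⁺(aq) concentration (1.9 M) acts as the cathode; ions are reduced there and produced at the dilute (0.23 M) anode.
With n = 2, Ecell = −(0.0592/2)·log([dilute]/[conc]) = −(0.0592/2)·log(0.23/1.9) = +0.027 V.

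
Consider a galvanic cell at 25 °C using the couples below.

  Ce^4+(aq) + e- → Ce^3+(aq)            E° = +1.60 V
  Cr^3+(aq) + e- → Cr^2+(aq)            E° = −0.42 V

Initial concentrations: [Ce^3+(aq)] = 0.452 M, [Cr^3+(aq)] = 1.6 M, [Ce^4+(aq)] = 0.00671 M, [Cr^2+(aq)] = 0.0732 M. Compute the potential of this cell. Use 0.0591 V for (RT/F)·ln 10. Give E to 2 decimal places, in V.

Since E°(Ce⁴⁺/Ce³⁺) > E°(Cr³⁺/Cr²⁺), Ce⁴⁺/Ce³⁺ serves as the cathode.
The standard potential is +1.60 − (−0.42) = +2.02 V and the balanced reaction transfers n = 1 electron.
The balanced reaction is Ce^4+(aq) + Cr^2+(aq) → Ce^3+(aq) + Cr^3+(aq), so Q = ([Ce^3+(aq)]·[Cr^3+(aq)]) / ([Ce^4+(aq)]·[Cr^2+(aq)]) = 1.47×10^3 and log Q = 3.168.
E = E° − (0.0591/n)·log Q = +2.02 − (0.0591/1)(3.168) = +1.83 V.

+1.83 V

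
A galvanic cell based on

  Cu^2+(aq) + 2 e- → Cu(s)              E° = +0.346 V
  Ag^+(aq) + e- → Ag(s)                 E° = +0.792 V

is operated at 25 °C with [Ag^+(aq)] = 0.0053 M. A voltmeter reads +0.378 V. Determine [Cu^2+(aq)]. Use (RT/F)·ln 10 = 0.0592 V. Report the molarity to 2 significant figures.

0.0056 M

With Ag⁺/Ag at the cathode and Cu²⁺/Cu at the anode, E°cell = +0.792 − (+0.346) = +0.446 V (n = 2).
From the Nernst equation, log Q = n(E° − E)/0.0592 = 2·(+0.446 − (+0.378))/0.0592 = 2.297.
For 2 Ag^+(aq) + Cu(s) → 2 Ag(s) + Cu^2+(aq), the reaction quotient is Q = [Cu^2+(aq)] / [Ag^+(aq)]^2.
Isolating [Cu^2+(aq)] in Q = 10^{2.297} yields log [Cu^2+(aq)] = −2.254, i.e. 0.0056 M.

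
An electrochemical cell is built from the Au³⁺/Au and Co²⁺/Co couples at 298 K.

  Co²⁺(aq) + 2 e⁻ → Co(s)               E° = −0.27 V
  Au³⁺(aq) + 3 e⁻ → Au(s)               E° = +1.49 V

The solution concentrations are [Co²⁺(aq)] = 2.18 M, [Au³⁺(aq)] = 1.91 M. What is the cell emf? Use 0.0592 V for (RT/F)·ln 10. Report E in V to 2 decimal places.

Since E°(Au³⁺/Au) > E°(Co²⁺/Co), Au³⁺/Au serves as the cathode.
E°cell = +1.49 − (−0.27) = +1.76 V, with n = 6 electrons transferred.
For the overall reaction 2 Au³⁺(aq) + 3 Co(s) → 2 Au(s) + 3 Co²⁺(aq), Q = [Co²⁺(aq)]^3 / [Au³⁺(aq)]^2 = 2.84, giving log Q = 0.453.
Applying E = E° − (RT ln10/nF)·log Q gives +1.76 − (0.0592/6)(0.453) = +1.76 V.

+1.76 V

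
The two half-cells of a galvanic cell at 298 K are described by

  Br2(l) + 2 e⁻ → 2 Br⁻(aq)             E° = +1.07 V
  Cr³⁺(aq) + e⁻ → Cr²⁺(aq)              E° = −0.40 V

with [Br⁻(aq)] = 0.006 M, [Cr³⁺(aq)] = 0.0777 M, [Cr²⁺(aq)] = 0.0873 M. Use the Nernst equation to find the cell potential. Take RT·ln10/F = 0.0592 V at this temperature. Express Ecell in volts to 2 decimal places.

+1.60 V

The Br₂/Br⁻ couple has the more positive E°, so it is the cathode; Cr³⁺/Cr²⁺ is the anode.
E°cell = +1.07 − (−0.40) = +1.47 V, with n = 2 electrons transferred.
Balancing gives Br2(l) + 2 Cr²⁺(aq) → 2 Br⁻(aq) + 2 Cr³⁺(aq); hence Q = ([Br⁻(aq)]^2·[Cr³⁺(aq)]^2) / [Cr²⁺(aq)]^2 = 2.85×10^−5 (log Q = −4.545).
E = E° − (0.0592/n)·log Q = +1.47 − (0.0592/2)(−4.545) = +1.60 V.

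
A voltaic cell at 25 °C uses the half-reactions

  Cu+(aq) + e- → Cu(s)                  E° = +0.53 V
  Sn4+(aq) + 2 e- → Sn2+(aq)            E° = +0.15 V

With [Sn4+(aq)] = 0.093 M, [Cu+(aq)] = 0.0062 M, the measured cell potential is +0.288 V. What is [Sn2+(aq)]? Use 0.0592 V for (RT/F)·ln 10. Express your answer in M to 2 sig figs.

The Cu⁺/Cu couple has the larger reduction potential, so it is the cathode: E°cell = +0.53 − (+0.15) = +0.38 V and n = 2.
Rearranging E = E° − (0.0592/n)·log Q gives log Q = 2(+0.38 − (+0.288))/0.0592 = 3.108.
For 2 Cu+(aq) + Sn2+(aq) → 2 Cu(s) + Sn4+(aq), the reaction quotient is Q = [Sn4+(aq)] / ([Cu+(aq)]^2·[Sn2+(aq)]).
Substituting the known concentrations and solving, log [Sn2+(aq)] = 0.276 and [Sn2+(aq)] = 1.9 M.

1.9 M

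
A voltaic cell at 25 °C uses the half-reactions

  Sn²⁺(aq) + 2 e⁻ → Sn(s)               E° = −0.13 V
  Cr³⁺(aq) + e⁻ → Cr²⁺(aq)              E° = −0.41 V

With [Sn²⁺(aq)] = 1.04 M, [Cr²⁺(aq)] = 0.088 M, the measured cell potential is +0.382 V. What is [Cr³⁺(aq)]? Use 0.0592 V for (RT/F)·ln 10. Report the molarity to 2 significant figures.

Sn²⁺/Sn is the cathode (higher E°); E°cell = −0.13 − (−0.41) = +0.28 V with n = 2.
Since E = E° − (0.0592/n)·log Q, log Q = n(E° − E)/0.0592 = −3.446.
For Sn²⁺(aq) + 2 Cr²⁺(aq) → Sn(s) + 2 Cr³⁺(aq), the reaction quotient is Q = [Cr³⁺(aq)]^2 / ([Sn²⁺(aq)]·[Cr²⁺(aq)]^2).
Isolating [Cr³⁺(aq)] in Q = 10^{−3.446} yields log [Cr³⁺(aq)] = −2.770, i.e. 0.0017 M.

0.0017 M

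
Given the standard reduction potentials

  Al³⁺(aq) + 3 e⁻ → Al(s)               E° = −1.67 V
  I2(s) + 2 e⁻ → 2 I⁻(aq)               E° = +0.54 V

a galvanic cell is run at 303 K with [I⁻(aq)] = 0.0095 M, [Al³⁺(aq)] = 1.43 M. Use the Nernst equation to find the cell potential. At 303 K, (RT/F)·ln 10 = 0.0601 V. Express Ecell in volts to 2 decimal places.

+2.33 V

I₂/I⁻ is reduced (cathode, E° = +0.54 V) and Al³⁺/Al is oxidized (anode).
E°cell = +0.54 − (−1.67) = +2.21 V, with n = 6 electrons transferred.
Balancing gives 3 I2(s) + 2 Al(s) → 6 I⁻(aq) + 2 Al³⁺(aq); hence Q = [I⁻(aq)]^6·[Al³⁺(aq)]^2 = 1.5×10^−12 (log Q = −11.823).
By the Nernst equation, E = +2.21 − (0.0601/6)·(−11.823) = +2.33 V.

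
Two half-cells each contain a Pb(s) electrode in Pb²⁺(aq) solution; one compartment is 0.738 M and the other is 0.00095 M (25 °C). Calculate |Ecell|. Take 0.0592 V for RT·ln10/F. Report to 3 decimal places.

For a concentration cell E°cell = 0, since both electrodes use the same couple.
The compartment with the higher Pb²⁺(aq) concentration (0.738 M) acts as the cathode; ions are reduced there and produced at the dilute (0.00095 M) anode.
With n = 2, Ecell = −(0.0592/2)·log([dilute]/[conc]) = −(0.0592/2)·log(0.00095/0.738) = +0.086 V.

0.086 V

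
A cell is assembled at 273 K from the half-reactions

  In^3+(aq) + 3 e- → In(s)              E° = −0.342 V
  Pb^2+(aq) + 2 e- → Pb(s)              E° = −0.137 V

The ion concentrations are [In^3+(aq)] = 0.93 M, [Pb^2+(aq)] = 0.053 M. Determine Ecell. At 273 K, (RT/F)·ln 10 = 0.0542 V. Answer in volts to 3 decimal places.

Since E°(Pb²⁺/Pb) > E°(In³⁺/In), Pb²⁺/Pb serves as the cathode.
E°cell = −0.137 − (−0.342) = +0.205 V, with n = 6 electrons transferred.
The balanced reaction is 3 Pb^2+(aq) + 2 In(s) → 3 Pb(s) + 2 In^3+(aq), so Q = [In^3+(aq)]^2 / [Pb^2+(aq)]^3 = 5.81×10^3 and log Q = 3.764.
By the Nernst equation, E = +0.205 − (0.0542/6)·(3.764) = +0.171 V.

+0.171 V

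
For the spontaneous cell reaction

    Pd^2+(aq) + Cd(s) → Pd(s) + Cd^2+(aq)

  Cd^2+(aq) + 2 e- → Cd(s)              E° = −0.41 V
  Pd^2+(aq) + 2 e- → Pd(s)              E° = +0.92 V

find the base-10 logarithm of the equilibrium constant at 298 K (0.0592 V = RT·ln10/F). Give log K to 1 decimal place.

The Pd²⁺/Pd couple is reduced (cathode); E°cell = +0.92 − (−0.41) = +1.33 V with n = 2.
At equilibrium E = 0, so log K = nE°cell / 0.0592 = (2)(+1.33) / 0.0592 = 44.9.

log K = 44.9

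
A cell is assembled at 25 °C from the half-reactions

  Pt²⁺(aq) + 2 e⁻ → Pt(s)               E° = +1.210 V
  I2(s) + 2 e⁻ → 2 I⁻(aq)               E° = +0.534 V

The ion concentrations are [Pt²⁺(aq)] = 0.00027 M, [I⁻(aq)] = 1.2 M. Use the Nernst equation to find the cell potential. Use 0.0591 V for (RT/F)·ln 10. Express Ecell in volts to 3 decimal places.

+0.575 V

Since E°(Pt²⁺/Pt) > E°(I₂/I⁻), Pt²⁺/Pt serves as the cathode.
E°cell = +1.210 − (+0.534) = +0.676 V, with n = 2 electrons transferred.
Balancing gives Pt²⁺(aq) + 2 I⁻(aq) → Pt(s) + I2(s); hence Q = 1 / ([Pt²⁺(aq)]·[I⁻(aq)]^2) = 2.57×10^3 (log Q = 3.410).
Applying E = E° − (RT ln10/nF)·log Q gives +0.676 − (0.0591/2)(3.410) = +0.575 V.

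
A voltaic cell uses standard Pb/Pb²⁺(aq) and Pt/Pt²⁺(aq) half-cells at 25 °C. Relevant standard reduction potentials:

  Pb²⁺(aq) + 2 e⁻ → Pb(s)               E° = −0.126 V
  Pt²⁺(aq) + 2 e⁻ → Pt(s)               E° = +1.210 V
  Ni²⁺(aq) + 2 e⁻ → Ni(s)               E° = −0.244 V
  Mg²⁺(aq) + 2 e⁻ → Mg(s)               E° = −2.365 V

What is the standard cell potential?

Of the two couples in this cell, the one with the more positive reduction potential is reduced at the cathode: here that is Pt²⁺/Pt (+1.210 V); Pb²⁺/Pb (−0.126 V) is the anode.
E°cell = E°(cathode) − E°(anode) = +1.210 − (−0.126) = +1.336 V.

+1.336 V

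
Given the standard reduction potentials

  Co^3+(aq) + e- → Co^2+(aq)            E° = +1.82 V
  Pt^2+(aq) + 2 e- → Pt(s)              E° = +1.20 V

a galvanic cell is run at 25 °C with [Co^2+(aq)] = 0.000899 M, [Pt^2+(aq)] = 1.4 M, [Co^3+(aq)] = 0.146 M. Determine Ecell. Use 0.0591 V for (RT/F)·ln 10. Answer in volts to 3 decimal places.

+0.746 V

Co³⁺/Co²⁺ is reduced (cathode, E° = +1.82 V) and Pt²⁺/Pt is oxidized (anode).
The standard potential is +1.82 − (+1.20) = +0.62 V and the balanced reaction transfers n = 2 electrons.
Balancing gives 2 Co^3+(aq) + Pt(s) → 2 Co^2+(aq) + Pt^2+(aq); hence Q = ([Co^2+(aq)]^2·[Pt^2+(aq)]) / [Co^3+(aq)]^2 = 5.31×10^−5 (log Q = −4.275).
E = E° − (0.0591/n)·log Q = +0.62 − (0.0591/2)(−4.275) = +0.746 V.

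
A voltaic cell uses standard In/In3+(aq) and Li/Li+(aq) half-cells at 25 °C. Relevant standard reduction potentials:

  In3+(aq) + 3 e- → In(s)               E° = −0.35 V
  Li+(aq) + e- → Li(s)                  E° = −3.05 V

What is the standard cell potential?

The In³⁺/In couple has the higher E°, so In ion is reduced (cathode) and Li is oxidized (anode).
E°cell = E°(cathode) − E°(anode) = −0.35 − (−3.05) = +2.70 V.

+2.70 V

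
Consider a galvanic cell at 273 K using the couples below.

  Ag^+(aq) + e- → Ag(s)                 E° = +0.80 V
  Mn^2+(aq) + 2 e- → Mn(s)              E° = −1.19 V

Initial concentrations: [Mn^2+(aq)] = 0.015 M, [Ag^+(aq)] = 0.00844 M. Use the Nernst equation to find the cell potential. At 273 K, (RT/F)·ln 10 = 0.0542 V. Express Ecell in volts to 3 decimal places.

Since E°(Ag⁺/Ag) > E°(Mn²⁺/Mn), Ag⁺/Ag serves as the cathode.
E°cell = E°cat − E°an = +0.80 − (−1.19) = +1.99 V; n = 2.
The balanced reaction is 2 Ag^+(aq) + Mn(s) → 2 Ag(s) + Mn^2+(aq), so Q = [Mn^2+(aq)] / [Ag^+(aq)]^2 = 211 and log Q = 2.323.
Applying E = E° − (RT ln10/nF)·log Q gives +1.99 − (0.0542/2)(2.323) = +1.927 V.

+1.927 V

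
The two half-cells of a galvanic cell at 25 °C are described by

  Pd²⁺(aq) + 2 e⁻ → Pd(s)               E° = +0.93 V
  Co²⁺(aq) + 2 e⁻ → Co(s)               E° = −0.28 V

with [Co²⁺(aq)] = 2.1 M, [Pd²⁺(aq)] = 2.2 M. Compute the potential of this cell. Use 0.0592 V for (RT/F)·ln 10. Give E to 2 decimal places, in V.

The Pd²⁺/Pd couple has the more positive E°, so it is the cathode; Co²⁺/Co is the anode.
E°cell = +0.93 − (−0.28) = +1.21 V, with n = 2 electrons transferred.
Balancing gives Pd²⁺(aq) + Co(s) → Pd(s) + Co²⁺(aq); hence Q = [Co²⁺(aq)] / [Pd²⁺(aq)] = 0.955 (log Q = −0.020).
Applying E = E° − (RT ln10/nF)·log Q gives +1.21 − (0.0592/2)(−0.020) = +1.21 V.

+1.21 V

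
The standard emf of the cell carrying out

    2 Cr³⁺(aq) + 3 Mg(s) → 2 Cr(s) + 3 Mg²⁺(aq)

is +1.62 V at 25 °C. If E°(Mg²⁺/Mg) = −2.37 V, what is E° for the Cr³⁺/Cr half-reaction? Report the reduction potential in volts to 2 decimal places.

In the reaction as written the Cr³⁺/Cr couple is reduced (cathode) and Mg²⁺/Mg is oxidized (anode), so E°cell = E°(Cr³⁺/Cr) − E°(Mg²⁺/Mg).
E°(Cr³⁺/Cr) = E°cell + E°(anode) = +1.62 + (−2.37) = −0.75 V.

−0.75 V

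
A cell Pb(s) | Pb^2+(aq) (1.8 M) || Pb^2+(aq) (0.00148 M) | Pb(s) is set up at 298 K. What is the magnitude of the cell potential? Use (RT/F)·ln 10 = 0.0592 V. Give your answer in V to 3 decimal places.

0.091 V

For a concentration cell E°cell = 0, since both electrodes use the same couple.
The compartment with the higher Pb^2+(aq) concentration (1.8 M) acts as the cathode; ions are reduced there and produced at the dilute (0.00148 M) anode.
With n = 2, Ecell = −(0.0592/2)·log([dilute]/[conc]) = −(0.0592/2)·log(0.00148/1.8) = +0.091 V.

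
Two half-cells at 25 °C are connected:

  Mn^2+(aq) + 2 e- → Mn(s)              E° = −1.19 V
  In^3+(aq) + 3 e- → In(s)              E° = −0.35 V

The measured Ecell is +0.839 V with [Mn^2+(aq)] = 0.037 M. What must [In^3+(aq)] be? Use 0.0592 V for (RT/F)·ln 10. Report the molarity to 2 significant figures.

The In³⁺/In couple has the larger reduction potential, so it is the cathode: E°cell = −0.35 − (−1.19) = +0.84 V and n = 6.
Rearranging E = E° − (0.0592/n)·log Q gives log Q = 6(+0.84 − (+0.839))/0.0592 = 0.101.
For 2 In^3+(aq) + 3 Mn(s) → 2 In(s) + 3 Mn^2+(aq), the reaction quotient is Q = [Mn^2+(aq)]^3 / [In^3+(aq)]^2.
Solving for the unknown gives log [In^3+(aq)] = −2.198, so [In^3+(aq)] ≈ 0.0063 M.

0.0063 M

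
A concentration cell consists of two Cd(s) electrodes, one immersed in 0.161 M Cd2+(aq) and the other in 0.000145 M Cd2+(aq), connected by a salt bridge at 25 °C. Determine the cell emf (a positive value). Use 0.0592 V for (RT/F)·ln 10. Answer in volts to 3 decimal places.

For a concentration cell E°cell = 0, since both electrodes use the same couple.
The compartment with the higher Cd2+(aq) concentration (0.161 M) acts as the cathode; ions are reduced there and produced at the dilute (0.000145 M) anode.
With n = 2, Ecell = −(0.0592/2)·log([dilute]/[conc]) = −(0.0592/2)·log(0.000145/0.161) = +0.090 V.

0.090 V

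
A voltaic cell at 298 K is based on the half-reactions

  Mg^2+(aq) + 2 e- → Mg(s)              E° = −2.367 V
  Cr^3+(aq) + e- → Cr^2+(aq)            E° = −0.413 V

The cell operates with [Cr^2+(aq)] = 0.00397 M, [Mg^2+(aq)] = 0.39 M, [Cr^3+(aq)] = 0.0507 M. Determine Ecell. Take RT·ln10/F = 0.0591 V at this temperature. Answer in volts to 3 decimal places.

The Cr³⁺/Cr²⁺ couple has the more positive E°, so it is the cathode; Mg²⁺/Mg is the anode.
E°cell = E°cat − E°an = −0.413 − (−2.367) = +1.954 V; n = 2.
Balancing gives 2 Cr^3+(aq) + Mg(s) → 2 Cr^2+(aq) + Mg^2+(aq); hence Q = ([Cr^2+(aq)]^2·[Mg^2+(aq)]) / [Cr^3+(aq)]^2 = 0.00239 (log Q = −2.621).
Applying E = E° − (RT ln10/nF)·log Q gives +1.954 − (0.0591/2)(−2.621) = +2.031 V.

+2.031 V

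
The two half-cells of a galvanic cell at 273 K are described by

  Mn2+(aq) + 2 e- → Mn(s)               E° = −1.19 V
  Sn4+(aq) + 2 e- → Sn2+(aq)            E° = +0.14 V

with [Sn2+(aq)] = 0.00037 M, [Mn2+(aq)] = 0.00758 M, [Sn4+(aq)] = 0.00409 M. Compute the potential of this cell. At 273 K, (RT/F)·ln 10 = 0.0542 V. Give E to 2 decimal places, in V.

Since E°(Sn⁴⁺/Sn²⁺) > E°(Mn²⁺/Mn), Sn⁴⁺/Sn²⁺ serves as the cathode.
E°cell = +0.14 − (−1.19) = +1.33 V, with n = 2 electrons transferred.
For the overall reaction Sn4+(aq) + Mn(s) → Sn2+(aq) + Mn2+(aq), Q = ([Sn2+(aq)]·[Mn2+(aq)]) / [Sn4+(aq)] = 0.000686, giving log Q = −3.164.
Applying E = E° − (RT ln10/nF)·log Q gives +1.33 − (0.0542/2)(−3.164) = +1.42 V.

+1.42 V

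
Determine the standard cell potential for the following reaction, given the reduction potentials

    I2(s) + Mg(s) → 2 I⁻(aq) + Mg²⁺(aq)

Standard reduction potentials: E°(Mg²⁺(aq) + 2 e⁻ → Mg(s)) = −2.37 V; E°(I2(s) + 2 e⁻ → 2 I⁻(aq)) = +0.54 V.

In the reaction as written, I2(s) is reduced (cathode) and Mg²⁺(aq) is produced by oxidation at the anode.
E°cell = E°(cathode) − E°(anode) = +0.54 − (−2.37) = +2.91 V.

+2.91 V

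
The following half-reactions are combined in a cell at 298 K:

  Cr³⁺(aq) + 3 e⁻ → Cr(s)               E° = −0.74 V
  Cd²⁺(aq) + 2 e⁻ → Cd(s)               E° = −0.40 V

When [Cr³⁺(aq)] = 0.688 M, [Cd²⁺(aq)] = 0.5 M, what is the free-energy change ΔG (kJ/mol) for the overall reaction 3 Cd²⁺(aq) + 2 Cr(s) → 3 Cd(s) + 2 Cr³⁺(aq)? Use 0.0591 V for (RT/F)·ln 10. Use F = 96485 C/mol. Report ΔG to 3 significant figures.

−194 kJ/mol

E°cell = −0.40 − (−0.74) = +0.34 V; the balanced reaction transfers n = 6 electrons.
Q = [Cr³⁺(aq)]^2 / [Cd²⁺(aq)]^3 = 3.79, so log Q = 0.578 and E = +0.34 − (0.0591/6)(0.578) = +0.3343 V.
Finally ΔG = −nFE = −(6)(96485 C/mol)(+0.3343 V) = −194 kJ/mol.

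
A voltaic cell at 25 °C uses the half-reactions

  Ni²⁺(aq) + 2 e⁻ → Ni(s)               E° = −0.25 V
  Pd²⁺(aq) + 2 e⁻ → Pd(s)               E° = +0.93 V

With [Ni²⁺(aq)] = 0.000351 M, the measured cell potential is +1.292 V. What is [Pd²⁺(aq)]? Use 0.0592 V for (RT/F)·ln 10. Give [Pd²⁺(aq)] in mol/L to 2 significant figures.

2.1 M

The Pd²⁺/Pd couple has the larger reduction potential, so it is the cathode: E°cell = +0.93 − (−0.25) = +1.18 V and n = 2.
Since E = E° − (0.0592/n)·log Q, log Q = n(E° − E)/0.0592 = −3.784.
Balancing electrons gives Pd²⁺(aq) + Ni(s) → Pd(s) + Ni²⁺(aq); thus Q = [Ni²⁺(aq)] / [Pd²⁺(aq)].
Substituting the known concentrations and solving, log [Pd²⁺(aq)] = 0.329 and [Pd²⁺(aq)] = 2.1 M.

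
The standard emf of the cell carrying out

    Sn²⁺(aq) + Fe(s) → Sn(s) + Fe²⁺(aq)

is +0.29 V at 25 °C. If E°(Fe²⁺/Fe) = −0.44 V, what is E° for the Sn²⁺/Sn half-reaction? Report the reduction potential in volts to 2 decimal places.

In the reaction as written the Sn²⁺/Sn couple is reduced (cathode) and Fe²⁺/Fe is oxidized (anode), so E°cell = E°(Sn²⁺/Sn) − E°(Fe²⁺/Fe).
E°(Sn²⁺/Sn) = E°cell + E°(anode) = +0.29 + (−0.44) = −0.15 V.

−0.15 V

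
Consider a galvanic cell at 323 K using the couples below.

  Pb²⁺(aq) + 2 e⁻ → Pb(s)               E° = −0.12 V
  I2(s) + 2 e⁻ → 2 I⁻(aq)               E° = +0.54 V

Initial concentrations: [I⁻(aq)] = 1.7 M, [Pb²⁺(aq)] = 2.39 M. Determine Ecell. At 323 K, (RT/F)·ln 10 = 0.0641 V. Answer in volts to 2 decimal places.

+0.63 V

The I₂/I⁻ couple has the more positive E°, so it is the cathode; Pb²⁺/Pb is the anode.
E°cell = E°cat − E°an = +0.54 − (−0.12) = +0.66 V; n = 2.
The balanced reaction is I2(s) + Pb(s) → 2 I⁻(aq) + Pb²⁺(aq), so Q = [I⁻(aq)]^2·[Pb²⁺(aq)] = 6.91 and log Q = 0.839.
Applying E = E° − (RT ln10/nF)·log Q gives +0.66 − (0.0641/2)(0.839) = +0.63 V.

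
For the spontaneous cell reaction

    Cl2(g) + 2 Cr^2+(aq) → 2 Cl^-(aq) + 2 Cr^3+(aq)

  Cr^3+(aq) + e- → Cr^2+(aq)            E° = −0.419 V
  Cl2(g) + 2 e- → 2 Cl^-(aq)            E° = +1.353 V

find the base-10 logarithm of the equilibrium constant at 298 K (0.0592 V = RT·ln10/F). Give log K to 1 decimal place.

log K = 59.9

The Cl₂/Cl⁻ couple is reduced (cathode); E°cell = +1.353 − (−0.419) = +1.772 V with n = 2.
At equilibrium E = 0, so log K = nE°cell / 0.0592 = (2)(+1.772) / 0.0592 = 59.9.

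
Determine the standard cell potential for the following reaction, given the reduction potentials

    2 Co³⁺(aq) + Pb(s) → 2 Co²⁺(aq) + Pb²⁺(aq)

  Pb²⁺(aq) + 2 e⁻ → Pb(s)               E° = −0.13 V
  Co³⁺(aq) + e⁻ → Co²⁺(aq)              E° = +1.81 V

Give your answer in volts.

+1.94 V

In the reaction as written, Co³⁺(aq) is reduced (cathode) and Pb²⁺(aq) is produced by oxidation at the anode.
E°cell = E°(cathode) − E°(anode) = +1.81 − (−0.13) = +1.94 V.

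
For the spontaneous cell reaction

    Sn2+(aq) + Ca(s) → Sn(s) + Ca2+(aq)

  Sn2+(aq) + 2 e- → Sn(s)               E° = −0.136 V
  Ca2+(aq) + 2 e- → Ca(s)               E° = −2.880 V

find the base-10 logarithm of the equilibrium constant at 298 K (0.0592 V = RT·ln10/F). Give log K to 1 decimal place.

log K = 92.7

The Sn²⁺/Sn couple is reduced (cathode); E°cell = −0.136 − (−2.880) = +2.744 V with n = 2.
At equilibrium E = 0, so log K = nE°cell / 0.0592 = (2)(+2.744) / 0.0592 = 92.7.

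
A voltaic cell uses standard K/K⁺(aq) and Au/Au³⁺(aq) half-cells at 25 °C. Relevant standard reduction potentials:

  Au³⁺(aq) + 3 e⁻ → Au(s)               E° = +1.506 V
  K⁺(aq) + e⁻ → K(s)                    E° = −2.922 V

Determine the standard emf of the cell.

The Au³⁺/Au couple has the higher E°, so Au ion is reduced (cathode) and K is oxidized (anode).
E°cell = E°(cathode) − E°(anode) = +1.506 − (−2.922) = +4.428 V.

+4.428 V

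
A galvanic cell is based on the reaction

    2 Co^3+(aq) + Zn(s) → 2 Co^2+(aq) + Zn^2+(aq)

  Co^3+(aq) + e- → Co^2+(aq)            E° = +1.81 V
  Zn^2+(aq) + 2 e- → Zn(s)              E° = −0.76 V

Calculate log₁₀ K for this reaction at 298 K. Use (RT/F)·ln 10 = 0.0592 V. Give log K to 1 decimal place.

log K = 86.8

The Co³⁺/Co²⁺ couple is reduced (cathode); E°cell = +1.81 − (−0.76) = +2.57 V with n = 2.
At equilibrium E = 0, so log K = nE°cell / 0.0592 = (2)(+2.57) / 0.0592 = 86.8.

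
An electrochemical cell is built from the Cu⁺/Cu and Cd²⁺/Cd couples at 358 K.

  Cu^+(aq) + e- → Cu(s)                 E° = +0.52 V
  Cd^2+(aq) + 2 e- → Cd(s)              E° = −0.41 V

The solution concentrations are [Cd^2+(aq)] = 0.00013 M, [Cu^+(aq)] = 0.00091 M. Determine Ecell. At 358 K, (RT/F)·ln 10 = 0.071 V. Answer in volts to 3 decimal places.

+0.852 V

The Cu⁺/Cu couple has the more positive E°, so it is the cathode; Cd²⁺/Cd is the anode.
E°cell = E°cat − E°an = +0.52 − (−0.41) = +0.93 V; n = 2.
For the overall reaction 2 Cu^+(aq) + Cd(s) → 2 Cu(s) + Cd^2+(aq), Q = [Cd^2+(aq)] / [Cu^+(aq)]^2 = 157, giving log Q = 2.196.
E = E° − (0.071/n)·log Q = +0.93 − (0.071/2)(2.196) = +0.852 V.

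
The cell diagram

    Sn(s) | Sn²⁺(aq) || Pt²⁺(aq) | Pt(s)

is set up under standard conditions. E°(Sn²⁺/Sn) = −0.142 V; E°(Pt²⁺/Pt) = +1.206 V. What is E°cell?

+1.348 V

By convention the left-hand electrode in cell notation is the anode (oxidation) and the right-hand electrode is the cathode (reduction).
E°cell = E°(right) − E°(left) = +1.206 − (−0.142) = +1.348 V.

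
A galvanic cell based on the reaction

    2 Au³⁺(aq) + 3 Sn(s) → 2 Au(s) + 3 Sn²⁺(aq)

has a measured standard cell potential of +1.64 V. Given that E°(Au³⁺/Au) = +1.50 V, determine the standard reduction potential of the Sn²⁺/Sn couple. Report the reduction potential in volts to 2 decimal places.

In the reaction as written the Au³⁺/Au couple is reduced (cathode) and Sn²⁺/Sn is oxidized (anode), so E°cell = E°(Au³⁺/Au) − E°(Sn²⁺/Sn).
E°(Sn²⁺/Sn) = E°(cathode) − E°cell = +1.50 − (+1.64) = −0.14 V.

−0.14 V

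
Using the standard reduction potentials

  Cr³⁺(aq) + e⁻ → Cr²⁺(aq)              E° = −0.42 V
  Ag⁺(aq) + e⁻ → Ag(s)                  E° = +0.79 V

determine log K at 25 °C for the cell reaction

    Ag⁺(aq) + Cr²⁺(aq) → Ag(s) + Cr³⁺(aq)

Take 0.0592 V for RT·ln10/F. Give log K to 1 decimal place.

log K = 20.4

The Ag⁺/Ag couple is reduced (cathode); E°cell = +0.79 − (−0.42) = +1.21 V with n = 1.
At equilibrium E = 0, so log K = nE°cell / 0.0592 = (1)(+1.21) / 0.0592 = 20.4.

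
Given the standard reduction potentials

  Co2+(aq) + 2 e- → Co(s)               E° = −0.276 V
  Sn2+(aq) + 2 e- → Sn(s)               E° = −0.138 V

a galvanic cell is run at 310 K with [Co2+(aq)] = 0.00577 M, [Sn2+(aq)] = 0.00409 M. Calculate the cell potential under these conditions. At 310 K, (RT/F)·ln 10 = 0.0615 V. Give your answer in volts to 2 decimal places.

+0.13 V

Since E°(Sn²⁺/Sn) > E°(Co²⁺/Co), Sn²⁺/Sn serves as the cathode.
E°cell = −0.138 − (−0.276) = +0.138 V, with n = 2 electrons transferred.
Balancing gives Sn2+(aq) + Co(s) → Sn(s) + Co2+(aq); hence Q = [Co2+(aq)] / [Sn2+(aq)] = 1.41 (log Q = 0.149).
By the Nernst equation, E = +0.138 − (0.0615/2)·(0.149) = +0.13 V.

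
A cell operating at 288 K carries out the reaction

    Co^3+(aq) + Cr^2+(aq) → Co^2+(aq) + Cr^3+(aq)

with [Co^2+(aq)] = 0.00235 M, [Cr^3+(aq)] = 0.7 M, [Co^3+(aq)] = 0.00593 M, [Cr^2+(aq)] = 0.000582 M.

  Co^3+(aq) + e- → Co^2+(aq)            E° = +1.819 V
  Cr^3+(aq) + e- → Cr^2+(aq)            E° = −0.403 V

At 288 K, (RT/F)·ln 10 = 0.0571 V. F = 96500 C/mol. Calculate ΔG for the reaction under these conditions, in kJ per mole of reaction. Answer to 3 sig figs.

−200 kJ/mol

With Co³⁺/Co²⁺ reduced at the cathode, E°cell = +1.819 − (−0.403) = +2.222 V and n = 1.
Here Q = ([Co^2+(aq)]·[Cr^3+(aq)]) / ([Co^3+(aq)]·[Cr^2+(aq)]) = 477 (log Q = 2.678), giving E = +2.222 − (0.0571/1)·(2.678) = +2.0691 V.
ΔG = −nFE = −(1)(96500)(+2.0691) J/mol = −200 kJ/mol.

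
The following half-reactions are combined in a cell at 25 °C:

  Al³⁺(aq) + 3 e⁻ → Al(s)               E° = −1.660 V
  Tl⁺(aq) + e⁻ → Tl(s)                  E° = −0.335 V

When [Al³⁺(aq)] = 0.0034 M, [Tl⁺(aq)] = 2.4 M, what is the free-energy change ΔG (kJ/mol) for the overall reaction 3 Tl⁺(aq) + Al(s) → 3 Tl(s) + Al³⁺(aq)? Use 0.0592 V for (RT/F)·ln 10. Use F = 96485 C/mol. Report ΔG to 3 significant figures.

The standard cell potential is −0.335 − (−1.660) = +1.325 V, with n = 3 electrons in the balanced equation.
Q = [Al³⁺(aq)] / [Tl⁺(aq)]^3 = 0.000246, so log Q = −3.609 and E = +1.325 − (0.0592/3)(−3.609) = +1.3962 V.
Then ΔG = −nFE = −3 × 96485 × +1.3962 J/mol = −404 kJ/mol.

−404 kJ/mol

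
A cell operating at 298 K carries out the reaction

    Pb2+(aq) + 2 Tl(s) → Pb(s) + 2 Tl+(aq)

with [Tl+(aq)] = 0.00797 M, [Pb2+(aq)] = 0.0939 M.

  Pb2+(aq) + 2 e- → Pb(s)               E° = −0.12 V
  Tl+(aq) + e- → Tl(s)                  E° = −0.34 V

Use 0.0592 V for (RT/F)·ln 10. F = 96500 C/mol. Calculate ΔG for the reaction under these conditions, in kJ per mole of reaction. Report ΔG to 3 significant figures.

−60.6 kJ/mol

E°cell = −0.12 − (−0.34) = +0.22 V; the balanced reaction transfers n = 2 electrons.
Q = [Tl+(aq)]^2 / [Pb2+(aq)] = 0.000676, so log Q = −3.170 and E = +0.22 − (0.0592/2)(−3.170) = +0.3138 V.
Then ΔG = −nFE = −2 × 96500 × +0.3138 J/mol = −60.6 kJ/mol.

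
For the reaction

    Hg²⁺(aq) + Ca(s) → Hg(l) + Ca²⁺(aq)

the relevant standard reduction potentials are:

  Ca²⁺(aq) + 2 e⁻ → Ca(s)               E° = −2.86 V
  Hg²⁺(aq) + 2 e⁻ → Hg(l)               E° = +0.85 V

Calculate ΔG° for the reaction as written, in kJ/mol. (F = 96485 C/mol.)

−716 kJ/mol

In the reaction as written Hg²⁺(aq) is reduced, so the Hg²⁺/Hg couple is the cathode and Ca²⁺/Ca is the anode.
E°cell = +0.85 − (−2.86) = +3.71 V; balancing electrons gives n = 2.
ΔG° = −nFE°cell = −(2)(96485)(+3.71) J/mol = −716 kJ/mol.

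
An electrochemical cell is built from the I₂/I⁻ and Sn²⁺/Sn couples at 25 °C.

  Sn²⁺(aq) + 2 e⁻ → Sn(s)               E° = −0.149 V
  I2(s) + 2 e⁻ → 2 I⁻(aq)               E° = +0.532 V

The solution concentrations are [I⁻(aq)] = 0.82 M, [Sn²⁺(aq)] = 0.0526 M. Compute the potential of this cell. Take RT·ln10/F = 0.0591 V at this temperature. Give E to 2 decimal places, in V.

+0.72 V

I₂/I⁻ is reduced (cathode, E° = +0.532 V) and Sn²⁺/Sn is oxidized (anode).
The standard potential is +0.532 − (−0.149) = +0.681 V and the balanced reaction transfers n = 2 electrons.
For the overall reaction I2(s) + Sn(s) → 2 I⁻(aq) + Sn²⁺(aq), Q = [I⁻(aq)]^2·[Sn²⁺(aq)] = 0.0354, giving log Q = −1.451.
Applying E = E° − (RT ln10/nF)·log Q gives +0.681 − (0.0591/2)(−1.451) = +0.72 V.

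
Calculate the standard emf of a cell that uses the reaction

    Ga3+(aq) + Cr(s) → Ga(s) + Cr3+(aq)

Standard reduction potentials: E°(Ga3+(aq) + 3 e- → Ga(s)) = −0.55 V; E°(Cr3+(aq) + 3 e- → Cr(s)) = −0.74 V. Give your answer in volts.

In the reaction as written, Ga3+(aq) is reduced (cathode) and Cr3+(aq) is produced by oxidation at the anode.
E°cell = E°(cathode) − E°(anode) = −0.55 − (−0.74) = +0.19 V.

+0.19 V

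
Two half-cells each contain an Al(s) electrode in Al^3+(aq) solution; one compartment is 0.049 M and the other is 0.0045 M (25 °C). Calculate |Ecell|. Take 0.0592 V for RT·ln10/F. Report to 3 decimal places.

0.020 V

For a concentration cell E°cell = 0, since both electrodes use the same couple.
The compartment with the higher Al^3+(aq) concentration (0.049 M) acts as the cathode; ions are reduced there and produced at the dilute (0.0045 M) anode.
With n = 3, Ecell = −(0.0592/3)·log([dilute]/[conc]) = −(0.0592/3)·log(0.0045/0.049) = +0.020 V.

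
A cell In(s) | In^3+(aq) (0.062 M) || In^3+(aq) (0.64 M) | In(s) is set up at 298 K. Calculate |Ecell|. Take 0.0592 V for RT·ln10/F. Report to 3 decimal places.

0.020 V

For a concentration cell E°cell = 0, since both electrodes use the same couple.
The compartment with the higher In^3+(aq) concentration (0.64 M) acts as the cathode; ions are reduced there and produced at the dilute (0.062 M) anode.
With n = 3, Ecell = −(0.0592/3)·log([dilute]/[conc]) = −(0.0592/3)·log(0.062/0.64) = +0.020 V.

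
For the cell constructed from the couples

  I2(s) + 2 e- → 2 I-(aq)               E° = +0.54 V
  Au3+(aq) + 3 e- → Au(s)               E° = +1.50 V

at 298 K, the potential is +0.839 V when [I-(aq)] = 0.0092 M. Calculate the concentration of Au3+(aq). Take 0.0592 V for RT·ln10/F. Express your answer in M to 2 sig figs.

Au³⁺/Au is the cathode (higher E°); E°cell = +1.50 − (+0.54) = +0.96 V with n = 6.
Rearranging E = E° − (0.0592/n)·log Q gives log Q = 6(+0.96 − (+0.839))/0.0592 = 12.264.
For 2 Au3+(aq) + 6 I-(aq) → 2 Au(s) + 3 I2(s), the reaction quotient is Q = 1 / ([Au3+(aq)]^2·[I-(aq)]^6).
Solving for the unknown gives log [Au3+(aq)] = −0.023, so [Au3+(aq)] ≈ 0.95 M.

0.95 M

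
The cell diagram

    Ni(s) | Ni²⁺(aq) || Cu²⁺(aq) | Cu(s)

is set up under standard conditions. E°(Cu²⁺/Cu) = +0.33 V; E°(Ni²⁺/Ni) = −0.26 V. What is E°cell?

By convention the left-hand electrode in cell notation is the anode (oxidation) and the right-hand electrode is the cathode (reduction).
E°cell = E°(right) − E°(left) = +0.33 − (−0.26) = +0.59 V.

+0.59 V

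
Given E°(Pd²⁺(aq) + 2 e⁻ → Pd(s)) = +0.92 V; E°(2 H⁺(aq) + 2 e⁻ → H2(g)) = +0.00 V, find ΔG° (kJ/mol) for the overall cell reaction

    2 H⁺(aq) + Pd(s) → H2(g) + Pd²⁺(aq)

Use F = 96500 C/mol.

In the reaction as written H⁺(aq) is reduced, so the 2H⁺/H₂ couple is the cathode and Pd²⁺/Pd is the anode.
E°cell = +0.00 − (+0.92) = −0.92 V; balancing electrons gives n = 2.
ΔG° = −nFE°cell = −(2)(96500)(−0.92) J/mol = +178 kJ/mol.

+178 kJ/mol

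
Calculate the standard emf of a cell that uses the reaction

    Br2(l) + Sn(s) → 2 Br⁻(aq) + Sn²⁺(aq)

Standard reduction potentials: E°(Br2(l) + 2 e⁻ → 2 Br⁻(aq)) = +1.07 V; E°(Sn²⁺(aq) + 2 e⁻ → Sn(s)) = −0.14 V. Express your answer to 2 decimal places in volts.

In the reaction as written, Br2(l) is reduced (cathode) and Sn²⁺(aq) is produced by oxidation at the anode.
E°cell = E°(cathode) − E°(anode) = +1.07 − (−0.14) = +1.21 V.
The positive value indicates the reaction is spontaneous as written.

+1.21 V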